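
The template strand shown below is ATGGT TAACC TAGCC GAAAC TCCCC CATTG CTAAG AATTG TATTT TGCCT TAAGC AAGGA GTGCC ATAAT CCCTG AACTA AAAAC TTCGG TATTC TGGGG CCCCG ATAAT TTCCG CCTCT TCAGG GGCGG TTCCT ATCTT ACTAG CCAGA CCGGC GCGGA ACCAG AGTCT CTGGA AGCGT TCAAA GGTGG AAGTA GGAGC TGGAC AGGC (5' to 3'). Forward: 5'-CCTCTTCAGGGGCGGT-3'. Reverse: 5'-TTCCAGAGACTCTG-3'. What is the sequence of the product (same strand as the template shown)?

5'-CCTCTTCAGGGGCGGTTCCTATCTTACTAGCCAGACCGGCGCGGAACCAGAGTCTCTGGAA-3'

Forward primer CCTCTTCAGGGGCGGT is found on the top strand at positions 116–131.
The reverse primer's reverse complement is CAGAGTCTCTGGAA, which matches the template at positions 163–176.
The product is the template from position 116 through 176 (61 bp).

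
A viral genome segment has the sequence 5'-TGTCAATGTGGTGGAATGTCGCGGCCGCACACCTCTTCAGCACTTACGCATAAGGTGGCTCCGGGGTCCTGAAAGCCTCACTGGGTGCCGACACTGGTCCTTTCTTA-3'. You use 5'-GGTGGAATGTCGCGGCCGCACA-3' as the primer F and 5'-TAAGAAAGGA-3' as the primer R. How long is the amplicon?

The forward primer matches the template at positions 10–31.
Reverse complement of the reverse primer: TCCTTTCTTA. This occurs on the top strand at positions 98–107.
Amplicon spans positions 10–107: 98 bp.

98 bp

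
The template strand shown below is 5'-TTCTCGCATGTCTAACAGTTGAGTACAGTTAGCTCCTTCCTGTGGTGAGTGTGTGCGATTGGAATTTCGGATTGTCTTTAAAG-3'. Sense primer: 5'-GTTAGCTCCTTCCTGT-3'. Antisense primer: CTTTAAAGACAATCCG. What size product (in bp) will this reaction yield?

The forward primer matches the template at positions 28–43.
Reverse complement of the reverse primer: CGGATTGTCTTTAAAG. This occurs on the top strand at positions 68–83.
Amplicon spans positions 28–83: 56 bp.

56 bp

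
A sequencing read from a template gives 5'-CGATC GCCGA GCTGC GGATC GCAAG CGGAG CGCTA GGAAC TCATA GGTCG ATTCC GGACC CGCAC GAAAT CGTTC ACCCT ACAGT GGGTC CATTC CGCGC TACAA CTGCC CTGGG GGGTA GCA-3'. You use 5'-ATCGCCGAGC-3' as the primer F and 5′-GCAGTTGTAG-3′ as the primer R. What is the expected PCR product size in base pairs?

The forward primer matches the template at positions 3–12.
The reverse primer's reverse complement is CTACAACTGC, which matches the template at positions 100–109.
Product length = (reverse-primer end) − (forward-primer start) + 1 = 109 − 3 + 1 = 107 bp.

107 bp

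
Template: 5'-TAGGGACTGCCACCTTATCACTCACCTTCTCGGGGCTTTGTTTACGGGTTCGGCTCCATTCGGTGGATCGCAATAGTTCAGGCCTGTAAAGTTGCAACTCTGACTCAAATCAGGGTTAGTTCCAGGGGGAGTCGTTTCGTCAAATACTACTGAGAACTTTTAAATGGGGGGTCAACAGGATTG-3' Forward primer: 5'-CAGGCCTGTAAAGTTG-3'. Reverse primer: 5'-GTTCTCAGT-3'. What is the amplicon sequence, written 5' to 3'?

The forward primer matches the template at positions 79–94.
The reverse primer's reverse complement is ACTGAGAAC, which matches the template at positions 149–157.
The product is the template from position 79 through 157 (79 bp).

5'-CAGGCCTGTAAAGTTGCAACTCTGACTCAAATCAGGGTTAGTTCCAGGGGGAGTCGTTTCGTCAAATACTACTGAGAAC-3'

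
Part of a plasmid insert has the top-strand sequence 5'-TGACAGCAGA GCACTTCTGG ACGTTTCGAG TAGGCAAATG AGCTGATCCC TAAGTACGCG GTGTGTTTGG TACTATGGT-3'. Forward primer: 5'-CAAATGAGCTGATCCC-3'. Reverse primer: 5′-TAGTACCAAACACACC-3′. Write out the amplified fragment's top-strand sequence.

5'-CAAATGAGCTGATCCCTAAGTACGCGGTGTGTTTGGTACTA-3'

Forward primer CAAATGAGCTGATCCC is found on the top strand at positions 35–50.
Taking the reverse complement of TAGTACCAAACACACC gives GGTGTGTTTGGTACTA, found at positions 60–75 on the template; the primer anneals here to the top strand with its 3' end pointing upstream.
The product is the template from position 35 through 75 (41 bp).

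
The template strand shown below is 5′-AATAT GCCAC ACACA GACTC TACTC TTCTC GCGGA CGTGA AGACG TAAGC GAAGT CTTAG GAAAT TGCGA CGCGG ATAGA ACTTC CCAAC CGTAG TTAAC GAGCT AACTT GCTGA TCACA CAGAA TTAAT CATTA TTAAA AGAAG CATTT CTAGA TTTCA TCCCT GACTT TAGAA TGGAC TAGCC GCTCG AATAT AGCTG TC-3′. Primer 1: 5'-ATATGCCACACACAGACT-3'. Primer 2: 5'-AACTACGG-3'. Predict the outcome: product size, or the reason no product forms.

Primer 1 (ATATGCCACACACAGACT) matches the top strand at positions 2–19; it acts as a forward primer.
Primer 2's reverse complement is CCGTAGTT, matching the top strand at positions 90–97; it acts as a reverse primer.
The 3' ends face each other across positions 2–97, giving a 96 bp product.

Yes — a 96 bp product.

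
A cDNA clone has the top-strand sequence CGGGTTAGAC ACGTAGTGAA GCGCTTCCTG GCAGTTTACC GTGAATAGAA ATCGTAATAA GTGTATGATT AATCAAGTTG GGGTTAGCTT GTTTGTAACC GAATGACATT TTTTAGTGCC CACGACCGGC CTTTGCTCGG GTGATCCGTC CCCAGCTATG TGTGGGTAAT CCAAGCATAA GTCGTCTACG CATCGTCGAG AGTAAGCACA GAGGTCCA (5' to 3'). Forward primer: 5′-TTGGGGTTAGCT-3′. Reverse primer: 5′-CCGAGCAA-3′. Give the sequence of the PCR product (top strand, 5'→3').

Scanning the template, TTGGGGTTAGCT occurs at positions 78–89; this primer anneals to the bottom strand there with its 3' end pointing downstream.
Reverse complement of the reverse primer: TTGCTCGG. This occurs on the top strand at positions 133–140.
The product is the template from position 78 through 140 (63 bp).

5'-TTGGGGTTAGCTTGTTTGTAACCGAATGACATTTTTTAGTGCCCACGACCGGCCTTTGCTCGG-3'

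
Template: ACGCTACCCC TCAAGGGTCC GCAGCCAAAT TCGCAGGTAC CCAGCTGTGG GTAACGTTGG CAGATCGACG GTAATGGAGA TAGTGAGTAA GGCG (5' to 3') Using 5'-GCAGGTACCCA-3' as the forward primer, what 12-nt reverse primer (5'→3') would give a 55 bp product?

The forward primer binds at positions 33–43, so a 55 bp product ends at position 33 + 55 − 1 = 87.
The reverse primer anneals to the top strand over positions 76–87, i.e. to GGAGATAGTGAG.
Its sequence written 5'→3' is the reverse complement: CTCACTATCTCC.

5'-CTCACTATCTCC-3'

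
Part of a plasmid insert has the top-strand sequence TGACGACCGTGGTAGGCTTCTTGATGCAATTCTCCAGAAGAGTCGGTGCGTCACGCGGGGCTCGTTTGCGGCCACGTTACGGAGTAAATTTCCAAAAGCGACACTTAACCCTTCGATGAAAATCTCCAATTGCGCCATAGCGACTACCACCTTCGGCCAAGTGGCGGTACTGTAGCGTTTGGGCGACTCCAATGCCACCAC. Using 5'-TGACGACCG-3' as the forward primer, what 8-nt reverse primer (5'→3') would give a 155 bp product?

The forward primer binds at positions 1–9, so a 155 bp product ends at position 1 + 155 − 1 = 155.
The reverse primer anneals to the top strand over positions 148–155, i.e. to CACCTTCG.
Its sequence written 5'→3' is the reverse complement: CGAAGGTG.

5'-CGAAGGTG-3'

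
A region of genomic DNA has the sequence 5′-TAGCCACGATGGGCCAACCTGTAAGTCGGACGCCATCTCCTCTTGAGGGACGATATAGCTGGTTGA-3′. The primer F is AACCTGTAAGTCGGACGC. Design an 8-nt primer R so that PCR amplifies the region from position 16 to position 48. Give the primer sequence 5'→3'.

5'-CCTCAAGA-3'

The product's 3' end on the top strand is position 48.
The reverse primer anneals to the top strand over positions 41–48, i.e. to TCTTGAGG.
Its sequence written 5'→3' is the reverse complement: CCTCAAGA.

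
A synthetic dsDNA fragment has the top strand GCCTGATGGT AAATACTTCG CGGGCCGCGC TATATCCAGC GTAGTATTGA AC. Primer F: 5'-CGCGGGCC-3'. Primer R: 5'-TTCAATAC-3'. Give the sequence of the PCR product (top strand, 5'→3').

The forward primer matches the template at positions 19–26.
Reverse complement of the reverse primer: GTATTGAA. This occurs on the top strand at positions 44–51.
The product is the template from position 19 through 51 (33 bp).

5'-CGCGGGCCGCGCTATATCCAGCGTAGTATTGAA-3'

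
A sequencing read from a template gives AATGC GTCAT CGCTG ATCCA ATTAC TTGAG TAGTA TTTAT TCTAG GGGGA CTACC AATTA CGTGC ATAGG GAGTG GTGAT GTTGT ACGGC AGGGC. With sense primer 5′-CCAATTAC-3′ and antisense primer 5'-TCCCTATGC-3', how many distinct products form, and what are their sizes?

Two products: 55 bp, 19 bp

The forward primer CCAATTAC matches the top strand at positions 18–25, 54–61.
The reverse primer's reverse complement is GCATAGGGA, matching at positions 64–72.
Each forward site pairs with the reverse site to give a product ending at position 72: sizes 55, 19 bp.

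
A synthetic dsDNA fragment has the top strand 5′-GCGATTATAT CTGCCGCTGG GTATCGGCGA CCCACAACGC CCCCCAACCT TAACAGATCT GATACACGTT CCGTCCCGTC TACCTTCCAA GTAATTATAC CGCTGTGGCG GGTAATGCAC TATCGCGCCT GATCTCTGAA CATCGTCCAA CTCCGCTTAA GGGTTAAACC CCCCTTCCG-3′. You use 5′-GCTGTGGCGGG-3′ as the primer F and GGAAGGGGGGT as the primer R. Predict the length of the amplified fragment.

77 bp

Scanning the template, GCTGTGGCGGG occurs at positions 102–112; this primer anneals to the bottom strand there with its 3' end pointing downstream.
Taking the reverse complement of GGAAGGGGGGT gives ACCCCCCTTCC, found at positions 168–178 on the template; the primer anneals here to the top strand with its 3' end pointing upstream.
Amplicon spans positions 102–178: 77 bp.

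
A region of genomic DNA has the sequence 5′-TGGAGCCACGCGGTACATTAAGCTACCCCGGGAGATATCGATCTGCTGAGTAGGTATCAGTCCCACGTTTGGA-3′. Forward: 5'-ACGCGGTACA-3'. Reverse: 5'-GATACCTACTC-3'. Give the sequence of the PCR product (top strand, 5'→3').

5'-ACGCGGTACATTAAGCTACCCCGGGAGATATCGATCTGCTGAGTAGGTATC-3'

The forward primer matches the template at positions 8–17.
Taking the reverse complement of GATACCTACTC gives GAGTAGGTATC, found at positions 48–58 on the template; the primer anneals here to the top strand with its 3' end pointing upstream.
The product is the template from position 8 through 58 (51 bp).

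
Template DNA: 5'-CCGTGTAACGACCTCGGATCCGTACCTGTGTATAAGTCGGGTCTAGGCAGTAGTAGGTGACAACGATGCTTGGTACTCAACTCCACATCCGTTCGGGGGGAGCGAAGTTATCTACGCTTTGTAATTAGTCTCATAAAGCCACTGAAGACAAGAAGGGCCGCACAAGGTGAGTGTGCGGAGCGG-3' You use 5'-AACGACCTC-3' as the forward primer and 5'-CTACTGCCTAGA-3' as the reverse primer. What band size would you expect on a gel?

47 bp

Forward primer AACGACCTC is found on the top strand at positions 7–15.
The reverse primer's reverse complement is TCTAGGCAGTAG, which matches the template at positions 42–53.
Amplicon spans positions 7–53: 47 bp.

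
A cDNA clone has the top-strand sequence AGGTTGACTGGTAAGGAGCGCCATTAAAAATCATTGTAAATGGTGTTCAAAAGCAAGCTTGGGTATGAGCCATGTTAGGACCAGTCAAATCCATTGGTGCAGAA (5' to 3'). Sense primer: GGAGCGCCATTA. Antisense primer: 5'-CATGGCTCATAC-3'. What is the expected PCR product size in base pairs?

Scanning the template, GGAGCGCCATTA occurs at positions 15–26; this primer anneals to the bottom strand there with its 3' end pointing downstream.
The reverse primer's reverse complement is GTATGAGCCATG, which matches the template at positions 63–74.
The product runs from position 15 to position 74, so its length is 74 − 15 + 1 = 60 bp.

60 bp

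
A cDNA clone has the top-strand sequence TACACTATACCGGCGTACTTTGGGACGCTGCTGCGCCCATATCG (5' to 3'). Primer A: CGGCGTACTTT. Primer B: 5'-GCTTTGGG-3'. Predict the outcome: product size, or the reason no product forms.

No product — primer B has no binding site in the template.

Primer B (GCTTTGGG) does not match the top strand, and its reverse complement CCCAAAGC does not match either.
With no annealing site for primer B, no amplification occurs.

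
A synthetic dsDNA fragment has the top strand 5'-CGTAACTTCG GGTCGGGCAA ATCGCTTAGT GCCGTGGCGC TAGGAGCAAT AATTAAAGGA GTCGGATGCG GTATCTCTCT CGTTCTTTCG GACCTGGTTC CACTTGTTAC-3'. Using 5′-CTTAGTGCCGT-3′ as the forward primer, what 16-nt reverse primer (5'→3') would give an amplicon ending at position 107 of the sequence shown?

5'-ACAAGTGGAACCAGGT-3'

The forward primer binds at positions 25–35; the product's 3' end on the top strand is position 107.
The reverse primer anneals to the top strand over positions 92–107, i.e. to ACCTGGTTCCACTTGT.
Its sequence written 5'→3' is the reverse complement: ACAAGTGGAACCAGGT.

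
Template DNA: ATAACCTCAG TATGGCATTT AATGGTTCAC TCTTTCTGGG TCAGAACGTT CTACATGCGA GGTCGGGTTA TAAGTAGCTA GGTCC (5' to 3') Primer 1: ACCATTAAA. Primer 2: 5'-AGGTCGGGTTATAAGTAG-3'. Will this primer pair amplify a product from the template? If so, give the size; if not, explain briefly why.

No product — the primers' 3' ends point away from each other.

Primer 1 (ACCATTAAA) has reverse complement TTTAATGGT, which matches the top strand at positions 18–26; primer 1 anneals to the top strand there with its 3' end pointing upstream toward position 18.
Primer 2 (AGGTCGGGTTATAAGTAG) matches the top strand directly at positions 60–77; it anneals to the bottom strand with its 3' end pointing downstream toward position 77.
The 3' ends diverge (primer 1 extends toward position 1, primer 2 toward position 85), so the primers never converge on a shared product.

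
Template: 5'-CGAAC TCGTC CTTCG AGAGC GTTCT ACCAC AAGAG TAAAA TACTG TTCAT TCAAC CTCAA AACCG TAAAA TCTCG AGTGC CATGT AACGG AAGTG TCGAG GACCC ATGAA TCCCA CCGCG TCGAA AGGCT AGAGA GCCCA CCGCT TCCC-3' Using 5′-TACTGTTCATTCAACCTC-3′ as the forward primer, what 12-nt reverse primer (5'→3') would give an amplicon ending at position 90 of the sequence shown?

5'-CCGTTACATGGC-3'

The forward primer binds at positions 41–58; the product's 3' end on the top strand is position 90.
The reverse primer anneals to the top strand over positions 79–90, i.e. to GCCATGTAACGG.
Its sequence written 5'→3' is the reverse complement: CCGTTACATGGC.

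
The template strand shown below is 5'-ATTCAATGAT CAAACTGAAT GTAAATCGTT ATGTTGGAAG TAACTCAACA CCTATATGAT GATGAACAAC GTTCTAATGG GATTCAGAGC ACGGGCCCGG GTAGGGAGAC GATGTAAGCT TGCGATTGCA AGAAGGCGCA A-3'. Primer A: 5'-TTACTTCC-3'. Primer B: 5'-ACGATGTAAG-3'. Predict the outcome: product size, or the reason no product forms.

Primer A (TTACTTCC) has reverse complement GGAAGTAA, which matches the top strand at positions 36–43; primer A anneals to the top strand there with its 3' end pointing upstream toward position 36.
Primer B (ACGATGTAAG) matches the top strand directly at positions 109–118; it anneals to the bottom strand with its 3' end pointing downstream toward position 118.
The 3' ends diverge (primer A extends toward position 1, primer B toward position 141), so the primers never converge on a shared product.

No product — the primers' 3' ends point away from each other.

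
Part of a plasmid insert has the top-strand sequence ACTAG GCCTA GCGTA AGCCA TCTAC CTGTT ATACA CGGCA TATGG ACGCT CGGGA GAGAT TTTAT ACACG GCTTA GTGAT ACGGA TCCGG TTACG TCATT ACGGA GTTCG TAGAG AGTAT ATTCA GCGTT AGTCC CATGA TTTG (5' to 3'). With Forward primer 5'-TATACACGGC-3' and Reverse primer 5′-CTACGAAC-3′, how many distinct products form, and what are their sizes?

The forward primer TATACACGGC matches the top strand at positions 30–39, 63–72.
The reverse primer's reverse complement is GTTCGTAG, matching at positions 106–113.
Each forward site pairs with the reverse site to give a product ending at position 113: sizes 84, 51 bp.

Two products: 84 bp, 51 bp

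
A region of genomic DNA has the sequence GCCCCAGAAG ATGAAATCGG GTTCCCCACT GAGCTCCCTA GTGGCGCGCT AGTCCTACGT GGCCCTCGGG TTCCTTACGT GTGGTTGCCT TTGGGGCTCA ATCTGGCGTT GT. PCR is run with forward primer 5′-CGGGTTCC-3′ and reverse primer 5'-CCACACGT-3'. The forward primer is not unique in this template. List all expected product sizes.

67 bp, 18 bp

The forward primer CGGGTTCC matches the top strand at positions 18–25, 67–74.
The reverse primer's reverse complement is ACGTGTGG, matching at positions 77–84.
Each forward site pairs with the reverse site to give a product ending at position 84: sizes 67, 18 bp.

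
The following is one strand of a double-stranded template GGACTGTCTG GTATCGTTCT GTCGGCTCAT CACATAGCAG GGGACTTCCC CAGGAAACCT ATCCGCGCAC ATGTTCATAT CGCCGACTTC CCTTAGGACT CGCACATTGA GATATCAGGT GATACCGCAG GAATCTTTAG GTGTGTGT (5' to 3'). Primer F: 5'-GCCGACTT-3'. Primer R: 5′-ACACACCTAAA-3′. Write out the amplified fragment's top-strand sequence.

The forward primer matches the template at positions 82–89.
The reverse primer's reverse complement is TTTAGGTGTGT, which matches the template at positions 136–146.
The product is the template from position 82 through 146 (65 bp).

5'-GCCGACTTCCCTTAGGACTCGCACATTGAGATATCAGGTGATACCGCAGGAATCTTTAGGTGTGT-3'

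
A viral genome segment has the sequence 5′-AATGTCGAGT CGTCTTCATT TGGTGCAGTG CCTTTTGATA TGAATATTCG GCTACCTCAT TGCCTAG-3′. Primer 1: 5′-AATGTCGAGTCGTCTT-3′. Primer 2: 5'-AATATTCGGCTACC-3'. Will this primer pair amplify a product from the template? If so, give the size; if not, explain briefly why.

No product — both primers anneal to the same strand and extend in the same direction.

Primer 1 (AATGTCGAGTCGTCTT) matches the top strand at positions 1–16 (3' end points downstream).
Primer 2 (AATATTCGGCTACC) also matches the top strand directly, at positions 43–56 — its reverse complement GGTAGCCGAATATT is not present.
Both primers anneal to the bottom strand with 3' ends pointing the same way, so neither can prime synthesis back toward the other.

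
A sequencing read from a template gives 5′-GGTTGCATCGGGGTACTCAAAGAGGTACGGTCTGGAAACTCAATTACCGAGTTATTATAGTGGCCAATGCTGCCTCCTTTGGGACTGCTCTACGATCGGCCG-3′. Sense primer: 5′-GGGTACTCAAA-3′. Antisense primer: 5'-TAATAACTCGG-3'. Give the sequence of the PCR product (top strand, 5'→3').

5'-GGGTACTCAAAGAGGTACGGTCTGGAAACTCAATTACCGAGTTATTA-3'

The forward primer matches the template at positions 11–21.
Reverse complement of the reverse primer: CCGAGTTATTA. This occurs on the top strand at positions 47–57.
The product is the template from position 11 through 57 (47 bp).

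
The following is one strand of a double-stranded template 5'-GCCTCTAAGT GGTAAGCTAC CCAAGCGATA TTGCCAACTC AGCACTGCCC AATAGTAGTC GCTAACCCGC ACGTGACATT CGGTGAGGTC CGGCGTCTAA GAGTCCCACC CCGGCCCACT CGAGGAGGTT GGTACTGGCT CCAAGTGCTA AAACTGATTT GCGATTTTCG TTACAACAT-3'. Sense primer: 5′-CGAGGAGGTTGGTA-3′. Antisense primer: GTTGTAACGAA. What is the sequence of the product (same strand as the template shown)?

Forward primer CGAGGAGGTTGGTA is found on the top strand at positions 121–134.
Taking the reverse complement of GTTGTAACGAA gives TTCGTTACAAC, found at positions 167–177 on the template; the primer anneals here to the top strand with its 3' end pointing upstream.
The product is the template from position 121 through 177 (57 bp).

5'-CGAGGAGGTTGGTACTGGCTCCAAGTGCTAAAACTGATTTGCGATTTTCGTTACAAC-3'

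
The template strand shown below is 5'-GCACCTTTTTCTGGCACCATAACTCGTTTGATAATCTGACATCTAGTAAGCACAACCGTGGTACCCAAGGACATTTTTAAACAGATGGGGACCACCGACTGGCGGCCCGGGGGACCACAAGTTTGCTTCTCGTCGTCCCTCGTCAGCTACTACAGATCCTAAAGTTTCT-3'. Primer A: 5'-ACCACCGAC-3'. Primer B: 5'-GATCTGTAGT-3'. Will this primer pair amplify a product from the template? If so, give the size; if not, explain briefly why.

Primer A (ACCACCGAC) matches the top strand at positions 91–99; it acts as a forward primer.
Primer B's reverse complement is ACTACAGATC, matching the top strand at positions 149–158; it acts as a reverse primer.
The 3' ends face each other across positions 91–158, giving a 68 bp product.

Yes — a 68 bp product.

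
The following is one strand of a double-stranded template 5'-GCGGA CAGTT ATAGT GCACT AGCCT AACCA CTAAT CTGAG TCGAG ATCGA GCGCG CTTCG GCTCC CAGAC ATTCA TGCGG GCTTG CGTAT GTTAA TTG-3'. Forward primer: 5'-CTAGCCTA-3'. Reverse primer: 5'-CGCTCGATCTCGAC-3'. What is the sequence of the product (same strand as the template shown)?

5'-CTAGCCTAACCACTAATCTGAGTCGAGATCGAGCG-3'

Scanning the template, CTAGCCTA occurs at positions 19–26; this primer anneals to the bottom strand there with its 3' end pointing downstream.
The reverse primer's reverse complement is GTCGAGATCGAGCG, which matches the template at positions 40–53.
The product is the template from position 19 through 53 (35 bp).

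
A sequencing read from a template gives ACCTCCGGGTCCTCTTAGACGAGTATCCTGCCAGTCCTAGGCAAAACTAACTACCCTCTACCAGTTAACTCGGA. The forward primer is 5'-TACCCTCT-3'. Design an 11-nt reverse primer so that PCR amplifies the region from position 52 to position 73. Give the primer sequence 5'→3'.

5'-CCGAGTTAACT-3'

The product's 3' end on the top strand is position 73.
The reverse primer anneals to the top strand over positions 63–73, i.e. to AGTTAACTCGG.
Its sequence written 5'→3' is the reverse complement: CCGAGTTAACT.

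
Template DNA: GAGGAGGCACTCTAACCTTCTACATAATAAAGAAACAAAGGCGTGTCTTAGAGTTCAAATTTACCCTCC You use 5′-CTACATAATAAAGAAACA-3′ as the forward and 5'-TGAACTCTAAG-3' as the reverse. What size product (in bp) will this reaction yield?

Scanning the template, CTACATAATAAAGAAACA occurs at positions 20–37; this primer anneals to the bottom strand there with its 3' end pointing downstream.
The reverse primer's reverse complement is CTTAGAGTTCA, which matches the template at positions 47–57.
Amplicon spans positions 20–57: 38 bp.

38 bp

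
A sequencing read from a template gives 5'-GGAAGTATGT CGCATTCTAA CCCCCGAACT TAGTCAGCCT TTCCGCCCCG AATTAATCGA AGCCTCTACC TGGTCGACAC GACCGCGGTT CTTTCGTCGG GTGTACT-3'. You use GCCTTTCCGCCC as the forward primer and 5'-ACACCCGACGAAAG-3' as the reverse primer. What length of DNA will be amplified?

68 bp

The forward primer matches the template at positions 37–48.
Reverse complement of the reverse primer: CTTTCGTCGGGTGT. This occurs on the top strand at positions 91–104.
Product length = (reverse-primer end) − (forward-primer start) + 1 = 104 − 37 + 1 = 68 bp.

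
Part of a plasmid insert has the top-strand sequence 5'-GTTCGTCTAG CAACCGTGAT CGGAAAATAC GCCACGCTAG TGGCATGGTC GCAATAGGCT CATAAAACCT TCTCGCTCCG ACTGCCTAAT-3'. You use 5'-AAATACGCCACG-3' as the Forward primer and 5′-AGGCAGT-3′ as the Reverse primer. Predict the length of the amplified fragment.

Scanning the template, AAATACGCCACG occurs at positions 25–36; this primer anneals to the bottom strand there with its 3' end pointing downstream.
The reverse primer's reverse complement is ACTGCCT, which matches the template at positions 81–87.
Product length = (reverse-primer end) − (forward-primer start) + 1 = 87 − 25 + 1 = 63 bp.

63 bp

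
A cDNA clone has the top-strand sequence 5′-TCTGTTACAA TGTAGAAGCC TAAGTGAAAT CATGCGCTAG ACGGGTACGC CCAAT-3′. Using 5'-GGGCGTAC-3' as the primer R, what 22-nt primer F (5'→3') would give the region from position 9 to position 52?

The reverse primer's reverse complement GTACGCCC matches the template at positions 45–52; the product starts at position 9.
The forward primer is identical to the top strand over positions 9–30: AATGTAGAAGCCTAAGTGAAAT.

5'-AATGTAGAAGCCTAAGTGAAAT-3'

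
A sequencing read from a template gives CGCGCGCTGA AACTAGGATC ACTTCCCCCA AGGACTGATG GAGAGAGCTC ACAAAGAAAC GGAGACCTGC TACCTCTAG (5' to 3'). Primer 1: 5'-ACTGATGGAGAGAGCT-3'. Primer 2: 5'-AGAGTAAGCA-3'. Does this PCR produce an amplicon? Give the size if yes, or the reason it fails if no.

No product — primer 2 has no binding site in the template.

Primer 2 (AGAGTAAGCA) does not match the top strand, and its reverse complement TGCTTACTCT does not match either.
With no annealing site for primer 2, no amplification occurs.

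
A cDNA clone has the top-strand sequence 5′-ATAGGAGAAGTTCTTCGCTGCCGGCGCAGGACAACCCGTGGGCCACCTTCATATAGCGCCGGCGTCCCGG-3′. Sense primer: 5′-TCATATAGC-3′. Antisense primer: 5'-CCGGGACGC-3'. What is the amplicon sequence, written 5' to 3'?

The forward primer matches the template at positions 49–57.
Reverse complement of the reverse primer: GCGTCCCGG. This occurs on the top strand at positions 62–70.
The product is the template from position 49 through 70 (22 bp).

5'-TCATATAGCGCCGGCGTCCCGG-3'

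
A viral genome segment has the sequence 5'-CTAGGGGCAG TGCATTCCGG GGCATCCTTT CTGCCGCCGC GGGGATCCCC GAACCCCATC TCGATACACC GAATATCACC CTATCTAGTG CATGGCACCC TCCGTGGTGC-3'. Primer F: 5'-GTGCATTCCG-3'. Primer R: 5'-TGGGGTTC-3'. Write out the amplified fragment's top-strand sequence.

5'-GTGCATTCCGGGGCATCCTTTCTGCCGCCGCGGGGATCCCCGAACCCCA-3'

The forward primer matches the template at positions 10–19.
The reverse primer's reverse complement is GAACCCCA, which matches the template at positions 51–58.
The product is the template from position 10 through 58 (49 bp).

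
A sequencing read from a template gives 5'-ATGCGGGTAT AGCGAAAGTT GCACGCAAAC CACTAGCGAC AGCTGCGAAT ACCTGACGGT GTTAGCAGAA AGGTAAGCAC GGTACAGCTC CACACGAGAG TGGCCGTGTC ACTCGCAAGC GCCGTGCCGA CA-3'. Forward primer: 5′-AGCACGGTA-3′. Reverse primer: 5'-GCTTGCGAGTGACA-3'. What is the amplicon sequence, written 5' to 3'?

Forward primer AGCACGGTA is found on the top strand at positions 76–84.
Reverse complement of the reverse primer: TGTCACTCGCAAGC. This occurs on the top strand at positions 107–120.
The product is the template from position 76 through 120 (45 bp).

5'-AGCACGGTACAGCTCCACACGAGAGTGGCCGTGTCACTCGCAAGC-3'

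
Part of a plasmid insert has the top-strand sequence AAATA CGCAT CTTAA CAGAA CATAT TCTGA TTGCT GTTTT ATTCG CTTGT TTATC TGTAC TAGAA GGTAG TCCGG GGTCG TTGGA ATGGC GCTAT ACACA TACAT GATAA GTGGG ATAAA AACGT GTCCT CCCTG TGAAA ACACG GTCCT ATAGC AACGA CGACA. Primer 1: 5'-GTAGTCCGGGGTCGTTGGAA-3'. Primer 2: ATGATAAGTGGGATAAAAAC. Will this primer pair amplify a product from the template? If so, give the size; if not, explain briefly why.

No product — both primers anneal to the same strand and extend in the same direction.

Primer 1 (GTAGTCCGGGGTCGTTGGAA) matches the top strand at positions 67–86 (3' end points downstream).
Primer 2 (ATGATAAGTGGGATAAAAAC) also matches the top strand directly, at positions 104–123 — its reverse complement GTTTTTATCCCACTTATCAT is not present.
Both primers anneal to the bottom strand with 3' ends pointing the same way, so neither can prime synthesis back toward the other.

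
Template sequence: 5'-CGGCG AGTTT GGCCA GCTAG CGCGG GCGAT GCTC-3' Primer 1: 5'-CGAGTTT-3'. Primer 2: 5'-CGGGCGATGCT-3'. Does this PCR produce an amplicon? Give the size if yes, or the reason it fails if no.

Primer 1 (CGAGTTT) matches the top strand at positions 4–10 (3' end points downstream).
Primer 2 (CGGGCGATGCT) also matches the top strand directly, at positions 23–33 — its reverse complement AGCATCGCCCG is not present.
Both primers anneal to the bottom strand with 3' ends pointing the same way, so neither can prime synthesis back toward the other.

No product — both primers anneal to the same strand and extend in the same direction.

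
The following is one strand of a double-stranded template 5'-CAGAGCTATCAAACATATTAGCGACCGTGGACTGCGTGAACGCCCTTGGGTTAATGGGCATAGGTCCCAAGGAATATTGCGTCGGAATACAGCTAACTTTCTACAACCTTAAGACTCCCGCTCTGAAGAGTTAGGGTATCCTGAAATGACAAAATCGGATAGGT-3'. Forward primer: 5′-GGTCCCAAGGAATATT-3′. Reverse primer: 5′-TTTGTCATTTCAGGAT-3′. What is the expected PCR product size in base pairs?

The forward primer matches the template at positions 63–78.
Taking the reverse complement of TTTGTCATTTCAGGAT gives ATCCTGAAATGACAAA, found at positions 138–153 on the template; the primer anneals here to the top strand with its 3' end pointing upstream.
The product runs from position 63 to position 153, so its length is 153 − 63 + 1 = 91 bp.

91 bp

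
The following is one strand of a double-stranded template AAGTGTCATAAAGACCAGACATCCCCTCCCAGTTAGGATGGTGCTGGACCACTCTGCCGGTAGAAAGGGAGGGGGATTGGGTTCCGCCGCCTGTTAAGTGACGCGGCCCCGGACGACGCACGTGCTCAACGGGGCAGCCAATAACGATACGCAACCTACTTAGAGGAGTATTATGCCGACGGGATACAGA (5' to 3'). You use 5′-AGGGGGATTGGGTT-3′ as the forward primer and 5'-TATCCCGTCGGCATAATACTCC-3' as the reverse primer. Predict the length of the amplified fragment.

117 bp

Forward primer AGGGGGATTGGGTT is found on the top strand at positions 70–83.
Reverse complement of the reverse primer: GGAGTATTATGCCGACGGGATA. This occurs on the top strand at positions 165–186.
Product length = (reverse-primer end) − (forward-primer start) + 1 = 186 − 70 + 1 = 117 bp.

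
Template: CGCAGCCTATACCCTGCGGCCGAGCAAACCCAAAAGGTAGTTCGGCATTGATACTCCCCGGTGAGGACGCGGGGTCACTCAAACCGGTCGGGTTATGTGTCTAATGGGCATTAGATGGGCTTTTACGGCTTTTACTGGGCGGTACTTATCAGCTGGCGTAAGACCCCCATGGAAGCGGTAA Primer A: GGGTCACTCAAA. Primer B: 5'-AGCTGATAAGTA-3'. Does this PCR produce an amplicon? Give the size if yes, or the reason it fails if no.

Primer A (GGGTCACTCAAA) matches the top strand at positions 72–83; it acts as a forward primer.
Primer B's reverse complement is TACTTATCAGCT, matching the top strand at positions 143–154; it acts as a reverse primer.
The 3' ends face each other across positions 72–154, giving an 83 bp product.

Yes — an 83 bp product.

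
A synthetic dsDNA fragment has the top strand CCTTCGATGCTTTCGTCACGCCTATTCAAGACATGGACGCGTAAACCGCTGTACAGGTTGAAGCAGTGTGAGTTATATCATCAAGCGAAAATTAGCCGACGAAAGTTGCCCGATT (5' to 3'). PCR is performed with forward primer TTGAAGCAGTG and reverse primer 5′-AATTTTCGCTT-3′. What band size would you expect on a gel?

36 bp

Scanning the template, TTGAAGCAGTG occurs at positions 58–68; this primer anneals to the bottom strand there with its 3' end pointing downstream.
Taking the reverse complement of AATTTTCGCTT gives AAGCGAAAATT, found at positions 83–93 on the template; the primer anneals here to the top strand with its 3' end pointing upstream.
Product length = (reverse-primer end) − (forward-primer start) + 1 = 93 − 58 + 1 = 36 bp.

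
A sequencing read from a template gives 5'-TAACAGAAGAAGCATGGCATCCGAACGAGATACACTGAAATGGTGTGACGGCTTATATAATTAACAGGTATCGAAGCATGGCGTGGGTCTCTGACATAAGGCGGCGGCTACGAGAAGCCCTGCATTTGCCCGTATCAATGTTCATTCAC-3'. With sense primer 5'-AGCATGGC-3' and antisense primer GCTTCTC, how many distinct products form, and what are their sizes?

The forward primer AGCATGGC matches the top strand at positions 11–18, 75–82.
The reverse primer's reverse complement is GAGAAGC, matching at positions 112–118.
Each forward site pairs with the reverse site to give a product ending at position 118: sizes 108, 44 bp.

Two products: 108 bp, 44 bp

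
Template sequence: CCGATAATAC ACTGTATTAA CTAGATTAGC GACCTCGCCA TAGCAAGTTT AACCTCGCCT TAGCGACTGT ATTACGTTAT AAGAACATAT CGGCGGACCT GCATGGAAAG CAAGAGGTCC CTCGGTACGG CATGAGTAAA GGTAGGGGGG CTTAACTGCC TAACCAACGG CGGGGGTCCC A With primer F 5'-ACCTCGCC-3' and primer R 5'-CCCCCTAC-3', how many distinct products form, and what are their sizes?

The forward primer ACCTCGCC matches the top strand at positions 32–39, 52–59.
The reverse primer's reverse complement is GTAGGGGG, matching at positions 142–149.
Each forward site pairs with the reverse site to give a product ending at position 149: sizes 118, 98 bp.

Two products: 118 bp, 98 bp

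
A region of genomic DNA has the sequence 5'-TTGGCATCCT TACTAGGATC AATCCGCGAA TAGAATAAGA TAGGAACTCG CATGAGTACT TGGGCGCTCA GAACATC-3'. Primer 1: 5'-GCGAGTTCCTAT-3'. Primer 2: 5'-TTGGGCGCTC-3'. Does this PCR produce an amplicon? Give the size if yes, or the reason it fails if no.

No product — the primers' 3' ends point away from each other.

Primer 1 (GCGAGTTCCTAT) has reverse complement ATAGGAACTCGC, which matches the top strand at positions 40–51; primer 1 anneals to the top strand there with its 3' end pointing upstream toward position 40.
Primer 2 (TTGGGCGCTC) matches the top strand directly at positions 60–69; it anneals to the bottom strand with its 3' end pointing downstream toward position 69.
The 3' ends diverge (primer 1 extends toward position 1, primer 2 toward position 77), so the primers never converge on a shared product.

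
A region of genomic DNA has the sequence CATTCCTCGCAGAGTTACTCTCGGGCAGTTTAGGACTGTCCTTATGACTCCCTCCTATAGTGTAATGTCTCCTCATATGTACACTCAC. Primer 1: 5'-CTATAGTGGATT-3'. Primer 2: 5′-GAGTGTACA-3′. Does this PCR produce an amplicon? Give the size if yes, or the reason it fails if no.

Primer 1 (CTATAGTGGATT) does not match the top strand, and its reverse complement AATCCACTATAG does not match either.
With no annealing site for primer 1, no amplification occurs.

No product — primer 1 has no binding site in the template.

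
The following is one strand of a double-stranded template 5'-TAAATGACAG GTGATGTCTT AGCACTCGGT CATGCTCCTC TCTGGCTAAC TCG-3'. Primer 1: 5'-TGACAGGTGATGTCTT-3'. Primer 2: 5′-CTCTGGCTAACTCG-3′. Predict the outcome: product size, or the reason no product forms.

Primer 1 (TGACAGGTGATGTCTT) matches the top strand at positions 5–20 (3' end points downstream).
Primer 2 (CTCTGGCTAACTCG) also matches the top strand directly, at positions 40–53 — its reverse complement CGAGTTAGCCAGAG is not present.
Both primers anneal to the bottom strand with 3' ends pointing the same way, so neither can prime synthesis back toward the other.

No product — both primers anneal to the same strand and extend in the same direction.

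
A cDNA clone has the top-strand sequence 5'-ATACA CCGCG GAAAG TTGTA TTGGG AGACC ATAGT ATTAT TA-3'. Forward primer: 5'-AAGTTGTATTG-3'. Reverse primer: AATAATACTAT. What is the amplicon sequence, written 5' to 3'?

5'-AAGTTGTATTGGGAGACCATAGTATTATT-3'

The forward primer matches the template at positions 13–23.
Taking the reverse complement of AATAATACTAT gives ATAGTATTATT, found at positions 31–41 on the template; the primer anneals here to the top strand with its 3' end pointing upstream.
The product is the template from position 13 through 41 (29 bp).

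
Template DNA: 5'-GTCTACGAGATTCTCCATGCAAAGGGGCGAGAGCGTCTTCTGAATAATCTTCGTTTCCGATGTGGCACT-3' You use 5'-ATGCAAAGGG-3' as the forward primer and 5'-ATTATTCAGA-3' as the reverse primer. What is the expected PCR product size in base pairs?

The forward primer matches the template at positions 17–26.
Reverse complement of the reverse primer: TCTGAATAAT. This occurs on the top strand at positions 39–48.
The product runs from position 17 to position 48, so its length is 48 − 17 + 1 = 32 bp.

32 bp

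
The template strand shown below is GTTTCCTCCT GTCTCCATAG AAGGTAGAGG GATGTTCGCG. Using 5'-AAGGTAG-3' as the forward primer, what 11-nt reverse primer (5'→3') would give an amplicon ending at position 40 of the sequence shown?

The forward primer binds at positions 21–27; the product's 3' end on the top strand is position 40.
The reverse primer anneals to the top strand over positions 30–40, i.e. to GGATGTTCGCG.
Its sequence written 5'→3' is the reverse complement: CGCGAACATCC.

5'-CGCGAACATCC-3'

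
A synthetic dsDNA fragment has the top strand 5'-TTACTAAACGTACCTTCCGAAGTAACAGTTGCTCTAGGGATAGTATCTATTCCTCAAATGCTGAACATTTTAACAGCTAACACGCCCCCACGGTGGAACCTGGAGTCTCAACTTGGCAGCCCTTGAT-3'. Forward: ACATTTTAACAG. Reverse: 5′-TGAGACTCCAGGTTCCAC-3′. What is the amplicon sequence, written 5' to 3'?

5'-ACATTTTAACAGCTAACACGCCCCCACGGTGGAACCTGGAGTCTCA-3'

Scanning the template, ACATTTTAACAG occurs at positions 65–76; this primer anneals to the bottom strand there with its 3' end pointing downstream.
Reverse complement of the reverse primer: GTGGAACCTGGAGTCTCA. This occurs on the top strand at positions 93–110.
The product is the template from position 65 through 110 (46 bp).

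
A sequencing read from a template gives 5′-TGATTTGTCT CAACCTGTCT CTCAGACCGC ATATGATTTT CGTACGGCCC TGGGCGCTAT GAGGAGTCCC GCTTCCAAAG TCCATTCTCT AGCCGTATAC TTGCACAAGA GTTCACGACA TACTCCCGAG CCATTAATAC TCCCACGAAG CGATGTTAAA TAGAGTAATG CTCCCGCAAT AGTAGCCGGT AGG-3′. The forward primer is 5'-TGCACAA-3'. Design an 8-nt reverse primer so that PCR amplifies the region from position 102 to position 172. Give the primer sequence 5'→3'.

The product's 3' end on the top strand is position 172.
The reverse primer anneals to the top strand over positions 165–172, i.e. to GTAATGCT.
Its sequence written 5'→3' is the reverse complement: AGCATTAC.

5'-AGCATTAC-3'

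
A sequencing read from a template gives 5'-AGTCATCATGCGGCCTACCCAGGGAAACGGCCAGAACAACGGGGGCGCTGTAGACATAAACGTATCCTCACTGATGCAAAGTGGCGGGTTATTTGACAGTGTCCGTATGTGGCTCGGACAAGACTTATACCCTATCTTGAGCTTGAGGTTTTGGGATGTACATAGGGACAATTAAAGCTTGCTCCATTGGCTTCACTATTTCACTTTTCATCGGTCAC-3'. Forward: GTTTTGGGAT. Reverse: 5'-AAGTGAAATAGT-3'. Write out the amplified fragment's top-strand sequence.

5'-GTTTTGGGATGTACATAGGGACAATTAAAGCTTGCTCCATTGGCTTCACTATTTCACTT-3'

Scanning the template, GTTTTGGGAT occurs at positions 148–157; this primer anneals to the bottom strand there with its 3' end pointing downstream.
The reverse primer's reverse complement is ACTATTTCACTT, which matches the template at positions 195–206.
The product is the template from position 148 through 206 (59 bp).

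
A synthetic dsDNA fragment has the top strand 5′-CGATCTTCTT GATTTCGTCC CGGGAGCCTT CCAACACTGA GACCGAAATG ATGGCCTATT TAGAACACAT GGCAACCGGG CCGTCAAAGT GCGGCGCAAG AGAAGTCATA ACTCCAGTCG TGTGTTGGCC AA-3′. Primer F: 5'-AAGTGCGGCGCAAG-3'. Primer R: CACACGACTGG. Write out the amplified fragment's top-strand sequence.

Forward primer AAGTGCGGCGCAAG is found on the top strand at positions 87–100.
The reverse primer's reverse complement is CCAGTCGTGTG, which matches the template at positions 114–124.
The product is the template from position 87 through 124 (38 bp).

5'-AAGTGCGGCGCAAGAGAAGTCATAACTCCAGTCGTGTG-3'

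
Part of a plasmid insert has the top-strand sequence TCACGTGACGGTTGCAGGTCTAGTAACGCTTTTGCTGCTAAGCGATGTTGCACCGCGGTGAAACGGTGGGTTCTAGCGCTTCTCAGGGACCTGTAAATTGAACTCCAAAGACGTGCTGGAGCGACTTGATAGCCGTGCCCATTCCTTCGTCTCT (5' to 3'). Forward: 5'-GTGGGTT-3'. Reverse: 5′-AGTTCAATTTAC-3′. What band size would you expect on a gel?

39 bp

Forward primer GTGGGTT is found on the top strand at positions 66–72.
Reverse complement of the reverse primer: GTAAATTGAACT. This occurs on the top strand at positions 93–104.
Amplicon spans positions 66–104: 39 bp.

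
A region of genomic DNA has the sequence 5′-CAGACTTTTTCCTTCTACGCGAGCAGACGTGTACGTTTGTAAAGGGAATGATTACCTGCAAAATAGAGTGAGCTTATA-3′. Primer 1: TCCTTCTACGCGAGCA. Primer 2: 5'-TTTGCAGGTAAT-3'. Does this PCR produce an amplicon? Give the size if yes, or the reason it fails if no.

Yes — a 53 bp product.

Primer 1 (TCCTTCTACGCGAGCA) matches the top strand at positions 10–25; it acts as a forward primer.
Primer 2's reverse complement is ATTACCTGCAAA, matching the top strand at positions 51–62; it acts as a reverse primer.
The 3' ends face each other across positions 10–62, giving a 53 bp product.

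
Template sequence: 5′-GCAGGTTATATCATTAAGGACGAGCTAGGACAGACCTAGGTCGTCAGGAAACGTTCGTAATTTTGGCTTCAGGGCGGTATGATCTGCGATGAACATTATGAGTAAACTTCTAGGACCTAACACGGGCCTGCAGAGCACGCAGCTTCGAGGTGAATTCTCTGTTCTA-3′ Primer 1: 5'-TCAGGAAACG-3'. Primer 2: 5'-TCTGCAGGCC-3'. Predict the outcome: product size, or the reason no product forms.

Primer 1 (TCAGGAAACG) matches the top strand at positions 44–53; it acts as a forward primer.
Primer 2's reverse complement is GGCCTGCAGA, matching the top strand at positions 125–134; it acts as a reverse primer.
The 3' ends face each other across positions 44–134, giving a 91 bp product.

Yes — a 91 bp product.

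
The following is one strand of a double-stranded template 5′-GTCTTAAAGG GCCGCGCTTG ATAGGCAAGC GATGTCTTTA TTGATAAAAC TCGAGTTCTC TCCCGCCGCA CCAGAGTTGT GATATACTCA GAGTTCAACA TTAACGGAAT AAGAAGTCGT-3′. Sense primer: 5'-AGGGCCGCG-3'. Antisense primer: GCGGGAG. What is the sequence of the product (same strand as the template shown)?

5'-AGGGCCGCGCTTGATAGGCAAGCGATGTCTTTATTGATAAAACTCGAGTTCTCTCCCGC-3'

The forward primer matches the template at positions 8–16.
Reverse complement of the reverse primer: CTCCCGC. This occurs on the top strand at positions 60–66.
The product is the template from position 8 through 66 (59 bp).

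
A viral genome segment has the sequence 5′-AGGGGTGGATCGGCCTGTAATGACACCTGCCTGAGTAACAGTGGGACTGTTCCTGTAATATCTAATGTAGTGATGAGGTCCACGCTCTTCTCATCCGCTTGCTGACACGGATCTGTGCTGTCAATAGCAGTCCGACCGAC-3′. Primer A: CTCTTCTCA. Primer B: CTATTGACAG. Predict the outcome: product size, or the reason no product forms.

Primer A (CTCTTCTCA) matches the top strand at positions 85–93; it acts as a forward primer.
Primer B's reverse complement is CTGTCAATAG, matching the top strand at positions 118–127; it acts as a reverse primer.
The 3' ends face each other across positions 85–127, giving a 43 bp product.

Yes — a 43 bp product.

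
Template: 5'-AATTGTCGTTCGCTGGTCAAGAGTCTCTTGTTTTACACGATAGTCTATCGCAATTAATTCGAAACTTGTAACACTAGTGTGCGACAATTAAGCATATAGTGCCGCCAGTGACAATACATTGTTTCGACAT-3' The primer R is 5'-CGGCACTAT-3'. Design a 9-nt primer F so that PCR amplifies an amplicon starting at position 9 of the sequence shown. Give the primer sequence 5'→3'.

5'-TTCGCTGGT-3'

The reverse primer's reverse complement ATAGTGCCG matches the template at positions 96–104; the product starts at position 9.
The forward primer is identical to the top strand over positions 9–17: TTCGCTGGT.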